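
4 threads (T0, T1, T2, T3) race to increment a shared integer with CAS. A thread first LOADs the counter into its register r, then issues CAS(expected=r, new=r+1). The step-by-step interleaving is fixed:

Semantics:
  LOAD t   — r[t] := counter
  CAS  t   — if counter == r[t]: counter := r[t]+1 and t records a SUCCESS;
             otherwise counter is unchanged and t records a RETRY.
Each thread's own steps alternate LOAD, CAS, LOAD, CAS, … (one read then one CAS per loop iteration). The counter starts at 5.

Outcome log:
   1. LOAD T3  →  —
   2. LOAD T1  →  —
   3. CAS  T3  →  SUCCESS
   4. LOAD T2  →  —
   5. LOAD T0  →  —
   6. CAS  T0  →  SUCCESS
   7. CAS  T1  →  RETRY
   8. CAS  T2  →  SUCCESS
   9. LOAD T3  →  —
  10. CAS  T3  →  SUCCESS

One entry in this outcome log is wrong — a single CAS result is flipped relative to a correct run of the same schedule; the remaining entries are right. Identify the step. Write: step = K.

Correct run:
   1) LOAD T3:  M=5  r_T3=5
   2) LOAD T1:  M=5  r_T1=5
   3) CAS  T3:  M=6  r_T3=5 ✓
   4) LOAD T2:  M=6  r_T2=6
   5) LOAD T0:  M=6  r_T0=6
   6) CAS  T0:  M=7  r_T0=6 ✓
   7) CAS  T1:  M=7  r_T1=5 ✗
   8) CAS  T2:  M=7  r_T2=6 ✗
   9) LOAD T3:  M=7  r_T3=7
  10) CAS  T3:  M=8  r_T3=7 ✓
Log disagrees first at step 8.

step = 8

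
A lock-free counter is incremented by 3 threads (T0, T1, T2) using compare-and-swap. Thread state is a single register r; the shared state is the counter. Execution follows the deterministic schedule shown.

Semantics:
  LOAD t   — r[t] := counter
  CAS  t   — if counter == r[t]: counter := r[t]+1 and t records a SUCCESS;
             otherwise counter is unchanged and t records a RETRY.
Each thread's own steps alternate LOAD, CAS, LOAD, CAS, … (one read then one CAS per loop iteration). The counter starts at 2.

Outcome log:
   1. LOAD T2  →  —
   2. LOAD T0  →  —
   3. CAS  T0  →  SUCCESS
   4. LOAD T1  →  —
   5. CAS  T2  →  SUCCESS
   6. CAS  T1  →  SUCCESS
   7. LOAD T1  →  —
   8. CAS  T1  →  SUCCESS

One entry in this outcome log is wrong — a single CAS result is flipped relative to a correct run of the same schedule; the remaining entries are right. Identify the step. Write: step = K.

Re-executing:
1. LOAD T2 → mem=2 r[T2]=2 [LOAD]
2. LOAD T0 → mem=2 r[T0]=2 [LOAD]
3. CAS T0 → mem=3 r[T0]=2 [OK]
4. LOAD T1 → mem=3 r[T1]=3 [LOAD]
5. CAS T2 → mem=3 r[T2]=2 [RETRY]
6. CAS T1 → mem=4 r[T1]=3 [OK]
7. LOAD T1 → mem=4 r[T1]=4 [LOAD]
8. CAS T1 → mem=5 r[T1]=4 [OK]
Log disagrees first at step 5.

step = 5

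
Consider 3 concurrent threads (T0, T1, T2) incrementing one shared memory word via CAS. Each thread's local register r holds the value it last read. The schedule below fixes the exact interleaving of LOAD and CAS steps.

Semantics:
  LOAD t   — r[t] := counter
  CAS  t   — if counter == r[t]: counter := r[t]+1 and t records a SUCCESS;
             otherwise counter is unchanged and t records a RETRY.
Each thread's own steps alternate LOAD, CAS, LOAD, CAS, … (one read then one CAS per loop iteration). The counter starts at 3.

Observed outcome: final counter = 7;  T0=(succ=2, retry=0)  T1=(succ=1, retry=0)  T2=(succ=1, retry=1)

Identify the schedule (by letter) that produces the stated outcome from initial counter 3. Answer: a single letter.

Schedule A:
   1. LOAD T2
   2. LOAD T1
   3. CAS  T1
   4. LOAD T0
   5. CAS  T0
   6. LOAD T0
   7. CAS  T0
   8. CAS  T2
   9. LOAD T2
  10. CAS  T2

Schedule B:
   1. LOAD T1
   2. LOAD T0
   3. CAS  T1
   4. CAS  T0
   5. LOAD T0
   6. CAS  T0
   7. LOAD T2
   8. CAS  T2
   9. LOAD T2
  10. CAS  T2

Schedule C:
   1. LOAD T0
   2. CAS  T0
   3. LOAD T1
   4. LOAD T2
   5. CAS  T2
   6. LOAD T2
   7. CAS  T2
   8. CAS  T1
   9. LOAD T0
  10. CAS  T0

A

Tracing schedule A:
1. LOAD T2 → mem=3 r[T2]=3 [LOAD]
2. LOAD T1 → mem=3 r[T1]=3 [LOAD]
3. CAS T1 → mem=4 r[T1]=3 [OK]
4. LOAD T0 → mem=4 r[T0]=4 [LOAD]
5. CAS T0 → mem=5 r[T0]=4 [OK]
6. LOAD T0 → mem=5 r[T0]=5 [LOAD]
7. CAS T0 → mem=6 r[T0]=5 [OK]
8. CAS T2 → mem=6 r[T2]=3 [RETRY]
9. LOAD T2 → mem=6 r[T2]=6 [LOAD]
10. CAS T2 → mem=7 r[T2]=6 [OK]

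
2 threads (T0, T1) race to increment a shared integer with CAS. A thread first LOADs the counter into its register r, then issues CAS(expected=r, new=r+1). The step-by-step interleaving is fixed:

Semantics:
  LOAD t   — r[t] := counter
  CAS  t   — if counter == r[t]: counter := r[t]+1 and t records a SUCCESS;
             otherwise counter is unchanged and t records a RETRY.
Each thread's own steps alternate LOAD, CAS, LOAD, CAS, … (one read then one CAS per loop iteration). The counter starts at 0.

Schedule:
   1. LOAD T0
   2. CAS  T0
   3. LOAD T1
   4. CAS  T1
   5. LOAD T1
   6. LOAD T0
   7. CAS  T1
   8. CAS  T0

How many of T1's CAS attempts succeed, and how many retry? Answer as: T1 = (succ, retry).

   1) LOAD T0:  M=0  r_T0=0
   2) CAS  T0:  M=1  r_T0=0 ✓
   3) LOAD T1:  M=1  r_T1=1
   4) CAS  T1:  M=2  r_T1=1 ✓
   5) LOAD T1:  M=2  r_T1=2
   6) LOAD T0:  M=2  r_T0=2
   7) CAS  T1:  M=3  r_T1=2 ✓
   8) CAS  T0:  M=3  r_T0=2 ✗

T1 = (2, 0)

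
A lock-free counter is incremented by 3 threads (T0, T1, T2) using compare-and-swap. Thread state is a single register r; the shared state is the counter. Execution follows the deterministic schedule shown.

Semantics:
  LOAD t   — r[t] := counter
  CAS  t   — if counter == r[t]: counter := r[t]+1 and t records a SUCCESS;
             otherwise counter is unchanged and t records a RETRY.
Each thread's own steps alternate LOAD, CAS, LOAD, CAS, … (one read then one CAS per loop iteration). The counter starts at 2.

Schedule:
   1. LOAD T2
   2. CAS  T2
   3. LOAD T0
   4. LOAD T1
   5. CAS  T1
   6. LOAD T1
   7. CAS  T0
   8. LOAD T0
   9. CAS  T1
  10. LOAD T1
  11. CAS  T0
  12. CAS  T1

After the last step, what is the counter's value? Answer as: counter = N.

counter = 6

[1] T2.load  rd  (counter 2, T2.r 2)
[2] T2.cas  hit  (counter 3, T2.r 2)
[3] T0.load  rd  (counter 3, T0.r 3)
[4] T1.load  rd  (counter 3, T1.r 3)
[5] T1.cas  hit  (counter 4, T1.r 3)
[6] T1.load  rd  (counter 4, T1.r 4)
[7] T0.cas  miss  (counter 4, T0.r 3)
[8] T0.load  rd  (counter 4, T0.r 4)
[9] T1.cas  hit  (counter 5, T1.r 4)
[10] T1.load  rd  (counter 5, T1.r 5)
[11] T0.cas  miss  (counter 5, T0.r 4)
[12] T1.cas  hit  (counter 6, T1.r 5)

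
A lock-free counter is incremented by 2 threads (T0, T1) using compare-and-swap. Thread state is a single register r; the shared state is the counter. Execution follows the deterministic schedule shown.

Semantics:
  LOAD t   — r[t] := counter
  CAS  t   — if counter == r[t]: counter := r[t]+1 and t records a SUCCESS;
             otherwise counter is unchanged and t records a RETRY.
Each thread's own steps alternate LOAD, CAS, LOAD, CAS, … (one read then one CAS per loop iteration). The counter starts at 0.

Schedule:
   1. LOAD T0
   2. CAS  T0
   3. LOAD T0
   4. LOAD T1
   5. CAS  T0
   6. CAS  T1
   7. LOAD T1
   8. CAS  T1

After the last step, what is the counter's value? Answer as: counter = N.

   1) LOAD T0:  M=0  r_T0=0
   2) CAS  T0:  M=1  r_T0=0 ✓
   3) LOAD T0:  M=1  r_T0=1
   4) LOAD T1:  M=1  r_T1=1
   5) CAS  T0:  M=2  r_T0=1 ✓
   6) CAS  T1:  M=2  r_T1=1 ✗
   7) LOAD T1:  M=2  r_T1=2
   8) CAS  T1:  M=3  r_T1=2 ✓

counter = 3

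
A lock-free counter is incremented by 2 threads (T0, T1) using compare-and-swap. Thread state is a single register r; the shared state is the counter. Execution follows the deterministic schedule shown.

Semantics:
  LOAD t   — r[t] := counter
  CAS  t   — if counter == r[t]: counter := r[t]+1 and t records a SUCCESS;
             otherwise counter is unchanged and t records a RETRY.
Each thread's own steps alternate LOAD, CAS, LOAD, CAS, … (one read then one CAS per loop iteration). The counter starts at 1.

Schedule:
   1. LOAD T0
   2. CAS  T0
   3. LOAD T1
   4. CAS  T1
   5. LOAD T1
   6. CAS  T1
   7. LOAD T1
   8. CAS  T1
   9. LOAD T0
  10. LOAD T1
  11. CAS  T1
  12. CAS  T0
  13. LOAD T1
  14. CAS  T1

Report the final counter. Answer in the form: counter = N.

counter = 7

1. LOAD T0 → mem=1 r[T0]=1 [LOAD]
2. CAS T0 → mem=2 r[T0]=1 [OK]
3. LOAD T1 → mem=2 r[T1]=2 [LOAD]
4. CAS T1 → mem=3 r[T1]=2 [OK]
5. LOAD T1 → mem=3 r[T1]=3 [LOAD]
6. CAS T1 → mem=4 r[T1]=3 [OK]
7. LOAD T1 → mem=4 r[T1]=4 [LOAD]
8. CAS T1 → mem=5 r[T1]=4 [OK]
9. LOAD T0 → mem=5 r[T0]=5 [LOAD]
10. LOAD T1 → mem=5 r[T1]=5 [LOAD]
11. CAS T1 → mem=6 r[T1]=5 [OK]
12. CAS T0 → mem=6 r[T0]=5 [RETRY]
13. LOAD T1 → mem=6 r[T1]=6 [LOAD]
14. CAS T1 → mem=7 r[T1]=6 [OK]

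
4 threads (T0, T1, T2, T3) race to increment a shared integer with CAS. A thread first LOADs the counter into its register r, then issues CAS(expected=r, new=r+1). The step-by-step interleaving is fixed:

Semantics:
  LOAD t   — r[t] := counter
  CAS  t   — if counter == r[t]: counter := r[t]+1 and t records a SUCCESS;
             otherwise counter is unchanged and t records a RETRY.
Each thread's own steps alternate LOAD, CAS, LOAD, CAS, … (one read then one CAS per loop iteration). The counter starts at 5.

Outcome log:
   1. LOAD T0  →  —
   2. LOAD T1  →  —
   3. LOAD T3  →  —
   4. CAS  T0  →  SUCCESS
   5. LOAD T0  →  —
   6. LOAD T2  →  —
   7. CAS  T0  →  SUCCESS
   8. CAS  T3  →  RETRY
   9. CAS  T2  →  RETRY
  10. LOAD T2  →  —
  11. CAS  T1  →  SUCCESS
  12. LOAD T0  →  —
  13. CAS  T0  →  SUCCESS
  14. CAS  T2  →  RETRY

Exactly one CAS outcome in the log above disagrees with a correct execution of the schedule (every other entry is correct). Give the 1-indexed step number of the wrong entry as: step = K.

step = 11

Correct run:
step 1: T0 LOAD ⇒ load; ctr=5 reg=5
step 2: T1 LOAD ⇒ load; ctr=5 reg=5
step 3: T3 LOAD ⇒ load; ctr=5 reg=5
step 4: T0 CAS ⇒ ok; ctr=6 reg=5
step 5: T0 LOAD ⇒ load; ctr=6 reg=6
step 6: T2 LOAD ⇒ load; ctr=6 reg=6
step 7: T0 CAS ⇒ ok; ctr=7 reg=6
step 8: T3 CAS ⇒ retry; ctr=7 reg=5
step 9: T2 CAS ⇒ retry; ctr=7 reg=6
step 10: T2 LOAD ⇒ load; ctr=7 reg=7
step 11: T1 CAS ⇒ retry; ctr=7 reg=5
step 12: T0 LOAD ⇒ load; ctr=7 reg=7
step 13: T0 CAS ⇒ ok; ctr=8 reg=7
step 14: T2 CAS ⇒ retry; ctr=8 reg=7
Flip is step 11.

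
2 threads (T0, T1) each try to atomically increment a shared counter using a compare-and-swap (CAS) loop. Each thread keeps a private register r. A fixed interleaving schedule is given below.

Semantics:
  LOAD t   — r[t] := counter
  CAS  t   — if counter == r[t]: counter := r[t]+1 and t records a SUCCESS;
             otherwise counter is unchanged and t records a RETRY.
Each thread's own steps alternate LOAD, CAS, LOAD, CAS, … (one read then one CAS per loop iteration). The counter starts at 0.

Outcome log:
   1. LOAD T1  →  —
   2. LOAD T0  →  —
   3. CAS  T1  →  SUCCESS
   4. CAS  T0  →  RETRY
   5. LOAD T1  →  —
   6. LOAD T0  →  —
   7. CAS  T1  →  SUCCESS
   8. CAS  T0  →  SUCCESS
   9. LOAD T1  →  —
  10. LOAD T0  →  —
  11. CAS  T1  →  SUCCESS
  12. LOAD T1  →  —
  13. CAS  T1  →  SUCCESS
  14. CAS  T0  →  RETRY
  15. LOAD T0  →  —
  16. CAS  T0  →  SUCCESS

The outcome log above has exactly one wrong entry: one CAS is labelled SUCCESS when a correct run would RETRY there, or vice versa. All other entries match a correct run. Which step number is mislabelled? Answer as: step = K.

Correct run:
step 1: T1 LOAD ⇒ load; ctr=0 reg=0
step 2: T0 LOAD ⇒ load; ctr=0 reg=0
step 3: T1 CAS ⇒ ok; ctr=1 reg=0
step 4: T0 CAS ⇒ retry; ctr=1 reg=0
step 5: T1 LOAD ⇒ load; ctr=1 reg=1
step 6: T0 LOAD ⇒ load; ctr=1 reg=1
step 7: T1 CAS ⇒ ok; ctr=2 reg=1
step 8: T0 CAS ⇒ retry; ctr=2 reg=1
step 9: T1 LOAD ⇒ load; ctr=2 reg=2
step 10: T0 LOAD ⇒ load; ctr=2 reg=2
step 11: T1 CAS ⇒ ok; ctr=3 reg=2
step 12: T1 LOAD ⇒ load; ctr=3 reg=3
step 13: T1 CAS ⇒ ok; ctr=4 reg=3
step 14: T0 CAS ⇒ retry; ctr=4 reg=2
step 15: T0 LOAD ⇒ load; ctr=4 reg=4
step 16: T0 CAS ⇒ ok; ctr=5 reg=4
Mismatch at 8.

step = 8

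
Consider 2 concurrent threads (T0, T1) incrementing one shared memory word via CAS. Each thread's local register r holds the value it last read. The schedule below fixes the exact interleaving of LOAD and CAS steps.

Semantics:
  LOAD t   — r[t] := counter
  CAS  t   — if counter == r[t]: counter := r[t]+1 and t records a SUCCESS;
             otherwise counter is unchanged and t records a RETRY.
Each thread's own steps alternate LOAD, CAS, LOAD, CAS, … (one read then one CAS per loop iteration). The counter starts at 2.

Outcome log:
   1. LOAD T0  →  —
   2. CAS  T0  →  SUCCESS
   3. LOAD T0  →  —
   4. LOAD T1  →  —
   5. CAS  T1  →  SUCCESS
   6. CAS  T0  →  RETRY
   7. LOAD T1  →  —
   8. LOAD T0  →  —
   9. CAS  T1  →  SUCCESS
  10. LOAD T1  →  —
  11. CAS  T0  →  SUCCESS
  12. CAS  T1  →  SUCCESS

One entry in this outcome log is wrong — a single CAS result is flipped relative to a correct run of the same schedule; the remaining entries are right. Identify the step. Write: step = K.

step = 11

Re-executing:
1. LOAD T0 → mem=2 r[T0]=2 [LOAD]
2. CAS T0 → mem=3 r[T0]=2 [OK]
3. LOAD T0 → mem=3 r[T0]=3 [LOAD]
4. LOAD T1 → mem=3 r[T1]=3 [LOAD]
5. CAS T1 → mem=4 r[T1]=3 [OK]
6. CAS T0 → mem=4 r[T0]=3 [RETRY]
7. LOAD T1 → mem=4 r[T1]=4 [LOAD]
8. LOAD T0 → mem=4 r[T0]=4 [LOAD]
9. CAS T1 → mem=5 r[T1]=4 [OK]
10. LOAD T1 → mem=5 r[T1]=5 [LOAD]
11. CAS T0 → mem=5 r[T0]=4 [RETRY]
12. CAS T1 → mem=6 r[T1]=5 [OK]
Flip is step 11.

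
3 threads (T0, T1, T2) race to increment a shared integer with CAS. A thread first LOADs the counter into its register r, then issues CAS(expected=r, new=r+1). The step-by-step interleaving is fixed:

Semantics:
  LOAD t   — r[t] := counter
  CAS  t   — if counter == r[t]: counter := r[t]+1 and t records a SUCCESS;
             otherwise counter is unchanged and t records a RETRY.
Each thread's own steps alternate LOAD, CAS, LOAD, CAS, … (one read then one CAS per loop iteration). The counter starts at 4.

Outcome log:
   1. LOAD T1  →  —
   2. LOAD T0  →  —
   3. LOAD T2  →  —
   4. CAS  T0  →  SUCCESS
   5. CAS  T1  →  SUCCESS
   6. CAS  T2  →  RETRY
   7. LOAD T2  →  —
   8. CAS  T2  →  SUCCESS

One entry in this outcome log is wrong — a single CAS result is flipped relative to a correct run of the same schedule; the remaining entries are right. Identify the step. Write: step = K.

step = 5

Reference trace:
step 1: T1 LOAD ⇒ load; ctr=4 reg=4
step 2: T0 LOAD ⇒ load; ctr=4 reg=4
step 3: T2 LOAD ⇒ load; ctr=4 reg=4
step 4: T0 CAS ⇒ ok; ctr=5 reg=4
step 5: T1 CAS ⇒ retry; ctr=5 reg=4
step 6: T2 CAS ⇒ retry; ctr=5 reg=4
step 7: T2 LOAD ⇒ load; ctr=5 reg=5
step 8: T2 CAS ⇒ ok; ctr=6 reg=5
Mismatch at 5.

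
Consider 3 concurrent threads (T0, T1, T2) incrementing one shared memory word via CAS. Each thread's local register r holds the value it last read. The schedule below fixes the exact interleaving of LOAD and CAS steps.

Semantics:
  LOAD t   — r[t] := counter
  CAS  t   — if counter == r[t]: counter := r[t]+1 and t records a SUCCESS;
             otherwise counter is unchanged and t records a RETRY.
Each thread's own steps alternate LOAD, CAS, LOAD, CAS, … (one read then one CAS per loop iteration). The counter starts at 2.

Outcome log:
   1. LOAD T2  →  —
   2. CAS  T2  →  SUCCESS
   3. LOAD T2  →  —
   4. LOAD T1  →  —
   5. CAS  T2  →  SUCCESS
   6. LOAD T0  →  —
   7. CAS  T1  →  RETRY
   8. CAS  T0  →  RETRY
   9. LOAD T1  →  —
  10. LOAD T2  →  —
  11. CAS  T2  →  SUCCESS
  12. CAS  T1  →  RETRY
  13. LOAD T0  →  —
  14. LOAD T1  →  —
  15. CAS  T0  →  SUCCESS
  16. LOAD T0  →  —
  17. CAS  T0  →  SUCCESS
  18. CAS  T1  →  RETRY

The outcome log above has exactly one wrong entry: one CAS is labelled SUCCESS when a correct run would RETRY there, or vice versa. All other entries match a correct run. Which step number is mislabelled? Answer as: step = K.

step = 8

Reference trace:
T2 LOAD — after: cnt=2, r=2 — load
T2 CAS — after: cnt=3, r=2 — ok
T2 LOAD — after: cnt=3, r=3 — load
T1 LOAD — after: cnt=3, r=3 — load
T2 CAS — after: cnt=4, r=3 — ok
T0 LOAD — after: cnt=4, r=4 — load
T1 CAS — after: cnt=4, r=3 — retry
T0 CAS — after: cnt=5, r=4 — ok
T1 LOAD — after: cnt=5, r=5 — load
T2 LOAD — after: cnt=5, r=5 — load
T2 CAS — after: cnt=6, r=5 — ok
T1 CAS — after: cnt=6, r=5 — retry
T0 LOAD — after: cnt=6, r=6 — load
T1 LOAD — after: cnt=6, r=6 — load
T0 CAS — after: cnt=7, r=6 — ok
T0 LOAD — after: cnt=7, r=7 — load
T0 CAS — after: cnt=8, r=7 — ok
T1 CAS — after: cnt=8, r=6 — retry
Mismatch at 8.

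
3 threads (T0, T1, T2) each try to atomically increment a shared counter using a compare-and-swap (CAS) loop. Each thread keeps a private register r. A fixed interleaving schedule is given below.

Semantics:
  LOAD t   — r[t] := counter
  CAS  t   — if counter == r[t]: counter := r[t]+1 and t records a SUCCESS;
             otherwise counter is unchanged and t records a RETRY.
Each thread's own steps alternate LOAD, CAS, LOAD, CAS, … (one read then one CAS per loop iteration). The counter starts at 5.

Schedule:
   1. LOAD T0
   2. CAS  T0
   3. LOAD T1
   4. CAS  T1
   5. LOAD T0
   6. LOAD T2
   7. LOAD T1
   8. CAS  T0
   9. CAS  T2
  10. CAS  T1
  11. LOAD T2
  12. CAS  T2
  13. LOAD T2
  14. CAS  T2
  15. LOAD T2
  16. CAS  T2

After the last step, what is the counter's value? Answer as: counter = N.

counter = 11

1. LOAD T0 → mem=5 r[T0]=5 [LOAD]
2. CAS T0 → mem=6 r[T0]=5 [OK]
3. LOAD T1 → mem=6 r[T1]=6 [LOAD]
4. CAS T1 → mem=7 r[T1]=6 [OK]
5. LOAD T0 → mem=7 r[T0]=7 [LOAD]
6. LOAD T2 → mem=7 r[T2]=7 [LOAD]
7. LOAD T1 → mem=7 r[T1]=7 [LOAD]
8. CAS T0 → mem=8 r[T0]=7 [OK]
9. CAS T2 → mem=8 r[T2]=7 [RETRY]
10. CAS T1 → mem=8 r[T1]=7 [RETRY]
11. LOAD T2 → mem=8 r[T2]=8 [LOAD]
12. CAS T2 → mem=9 r[T2]=8 [OK]
13. LOAD T2 → mem=9 r[T2]=9 [LOAD]
14. CAS T2 → mem=10 r[T2]=9 [OK]
15. LOAD T2 → mem=10 r[T2]=10 [LOAD]
16. CAS T2 → mem=11 r[T2]=10 [OK]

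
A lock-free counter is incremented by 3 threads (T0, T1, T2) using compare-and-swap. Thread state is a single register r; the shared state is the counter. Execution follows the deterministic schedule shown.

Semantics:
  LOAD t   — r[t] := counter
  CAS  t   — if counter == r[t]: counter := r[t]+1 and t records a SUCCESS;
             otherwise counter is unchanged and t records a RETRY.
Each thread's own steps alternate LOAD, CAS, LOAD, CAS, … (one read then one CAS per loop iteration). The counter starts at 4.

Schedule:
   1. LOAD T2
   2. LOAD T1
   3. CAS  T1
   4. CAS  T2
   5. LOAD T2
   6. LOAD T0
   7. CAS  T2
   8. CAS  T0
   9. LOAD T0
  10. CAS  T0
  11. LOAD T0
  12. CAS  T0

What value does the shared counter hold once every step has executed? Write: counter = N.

#1 T2 reads 4
#2 T1 reads 4
#3 T1 CAS(4→5) writes; counter now 5
#4 T2 CAS(4→5) fails; counter now 5
#5 T2 reads 5
#6 T0 reads 5
#7 T2 CAS(5→6) writes; counter now 6
#8 T0 CAS(5→6) fails; counter now 6
#9 T0 reads 6
#10 T0 CAS(6→7) writes; counter now 7
#11 T0 reads 7
#12 T0 CAS(7→8) writes; counter now 8

counter = 8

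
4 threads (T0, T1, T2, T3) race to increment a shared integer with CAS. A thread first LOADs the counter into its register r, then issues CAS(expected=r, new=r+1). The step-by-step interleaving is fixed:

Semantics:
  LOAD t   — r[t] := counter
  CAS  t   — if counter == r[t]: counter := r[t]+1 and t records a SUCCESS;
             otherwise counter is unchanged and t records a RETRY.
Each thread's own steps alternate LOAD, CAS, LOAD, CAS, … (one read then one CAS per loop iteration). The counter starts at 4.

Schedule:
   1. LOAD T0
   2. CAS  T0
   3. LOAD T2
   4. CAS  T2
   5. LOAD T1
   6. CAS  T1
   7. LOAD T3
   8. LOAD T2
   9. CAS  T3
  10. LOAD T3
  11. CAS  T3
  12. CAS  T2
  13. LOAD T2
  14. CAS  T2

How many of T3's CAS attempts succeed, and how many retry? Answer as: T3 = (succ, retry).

T3 = (2, 0)

   1) LOAD T0:  M=4  r_T0=4
   2) CAS  T0:  M=5  r_T0=4 ✓
   3) LOAD T2:  M=5  r_T2=5
   4) CAS  T2:  M=6  r_T2=5 ✓
   5) LOAD T1:  M=6  r_T1=6
   6) CAS  T1:  M=7  r_T1=6 ✓
   7) LOAD T3:  M=7  r_T3=7
   8) LOAD T2:  M=7  r_T2=7
   9) CAS  T3:  M=8  r_T3=7 ✓
  10) LOAD T3:  M=8  r_T3=8
  11) CAS  T3:  M=9  r_T3=8 ✓
  12) CAS  T2:  M=9  r_T2=7 ✗
  13) LOAD T2:  M=9  r_T2=9
  14) CAS  T2:  M=10  r_T2=9 ✓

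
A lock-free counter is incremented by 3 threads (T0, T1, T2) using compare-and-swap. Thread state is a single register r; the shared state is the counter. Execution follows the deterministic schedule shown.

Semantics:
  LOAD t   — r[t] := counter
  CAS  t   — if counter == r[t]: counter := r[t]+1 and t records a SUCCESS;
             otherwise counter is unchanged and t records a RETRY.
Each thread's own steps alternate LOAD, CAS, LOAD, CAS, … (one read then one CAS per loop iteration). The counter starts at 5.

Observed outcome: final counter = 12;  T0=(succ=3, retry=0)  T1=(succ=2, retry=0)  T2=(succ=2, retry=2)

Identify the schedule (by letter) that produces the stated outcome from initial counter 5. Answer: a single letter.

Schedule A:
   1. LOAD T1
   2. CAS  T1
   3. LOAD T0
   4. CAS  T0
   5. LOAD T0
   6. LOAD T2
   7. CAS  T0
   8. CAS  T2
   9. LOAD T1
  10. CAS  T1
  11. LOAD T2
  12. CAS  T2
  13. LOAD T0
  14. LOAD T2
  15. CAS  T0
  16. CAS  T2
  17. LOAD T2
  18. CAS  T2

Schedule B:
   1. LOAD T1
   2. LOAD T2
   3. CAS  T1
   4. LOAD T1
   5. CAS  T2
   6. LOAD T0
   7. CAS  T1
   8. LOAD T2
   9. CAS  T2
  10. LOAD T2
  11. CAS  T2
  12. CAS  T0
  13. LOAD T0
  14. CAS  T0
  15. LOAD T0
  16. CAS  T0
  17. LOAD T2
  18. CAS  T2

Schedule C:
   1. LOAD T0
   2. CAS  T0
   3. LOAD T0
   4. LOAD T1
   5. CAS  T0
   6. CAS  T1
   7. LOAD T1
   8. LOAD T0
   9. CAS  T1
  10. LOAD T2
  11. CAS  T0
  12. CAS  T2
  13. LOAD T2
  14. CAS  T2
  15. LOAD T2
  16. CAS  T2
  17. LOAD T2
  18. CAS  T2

Simulating candidate A:
#1 T1 reads 5
#2 T1 CAS(5→6) writes; counter now 6
#3 T0 reads 6
#4 T0 CAS(6→7) writes; counter now 7
#5 T0 reads 7
#6 T2 reads 7
#7 T0 CAS(7→8) writes; counter now 8
#8 T2 CAS(7→8) fails; counter now 8
#9 T1 reads 8
#10 T1 CAS(8→9) writes; counter now 9
#11 T2 reads 9
#12 T2 CAS(9→10) writes; counter now 10
#13 T0 reads 10
#14 T2 reads 10
#15 T0 CAS(10→11) writes; counter now 11
#16 T2 CAS(10→11) fails; counter now 11
#17 T2 reads 11
#18 T2 CAS(11→12) writes; counter now 12

A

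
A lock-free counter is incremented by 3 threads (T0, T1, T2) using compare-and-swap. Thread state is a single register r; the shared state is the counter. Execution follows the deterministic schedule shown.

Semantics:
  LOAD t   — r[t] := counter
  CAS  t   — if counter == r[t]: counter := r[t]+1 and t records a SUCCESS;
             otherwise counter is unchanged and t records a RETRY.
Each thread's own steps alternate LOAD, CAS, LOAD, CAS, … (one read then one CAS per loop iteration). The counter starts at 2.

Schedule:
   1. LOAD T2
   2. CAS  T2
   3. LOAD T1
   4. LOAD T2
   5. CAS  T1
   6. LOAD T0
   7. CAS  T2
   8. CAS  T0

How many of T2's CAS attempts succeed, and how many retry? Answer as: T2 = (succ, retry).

T2 = (1, 1)

step 1: T2 LOAD ⇒ load; ctr=2 reg=2
step 2: T2 CAS ⇒ ok; ctr=3 reg=2
step 3: T1 LOAD ⇒ load; ctr=3 reg=3
step 4: T2 LOAD ⇒ load; ctr=3 reg=3
step 5: T1 CAS ⇒ ok; ctr=4 reg=3
step 6: T0 LOAD ⇒ load; ctr=4 reg=4
step 7: T2 CAS ⇒ retry; ctr=4 reg=3
step 8: T0 CAS ⇒ ok; ctr=5 reg=4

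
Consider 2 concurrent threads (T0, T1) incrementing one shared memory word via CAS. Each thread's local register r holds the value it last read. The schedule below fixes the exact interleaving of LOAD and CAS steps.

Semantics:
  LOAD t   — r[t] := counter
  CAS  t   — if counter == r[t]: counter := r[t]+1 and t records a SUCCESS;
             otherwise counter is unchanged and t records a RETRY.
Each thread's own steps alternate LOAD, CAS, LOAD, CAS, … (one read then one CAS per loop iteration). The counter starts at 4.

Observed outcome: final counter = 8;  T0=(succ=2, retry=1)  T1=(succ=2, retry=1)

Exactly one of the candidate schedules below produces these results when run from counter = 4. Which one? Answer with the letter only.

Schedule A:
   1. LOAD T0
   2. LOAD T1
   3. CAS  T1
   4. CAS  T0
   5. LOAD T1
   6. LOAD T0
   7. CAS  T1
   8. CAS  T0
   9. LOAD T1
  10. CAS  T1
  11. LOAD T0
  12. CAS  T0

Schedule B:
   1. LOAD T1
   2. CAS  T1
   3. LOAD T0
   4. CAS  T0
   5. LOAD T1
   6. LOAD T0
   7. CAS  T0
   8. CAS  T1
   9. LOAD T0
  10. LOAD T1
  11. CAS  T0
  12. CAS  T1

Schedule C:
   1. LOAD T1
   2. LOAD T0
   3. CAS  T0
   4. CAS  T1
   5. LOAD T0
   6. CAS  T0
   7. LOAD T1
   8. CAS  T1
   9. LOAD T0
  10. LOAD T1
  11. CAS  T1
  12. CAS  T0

C

Tracing schedule C:
[1] T1.load  rd  (counter 4, T1.r 4)
[2] T0.load  rd  (counter 4, T0.r 4)
[3] T0.cas  hit  (counter 5, T0.r 4)
[4] T1.cas  miss  (counter 5, T1.r 4)
[5] T0.load  rd  (counter 5, T0.r 5)
[6] T0.cas  hit  (counter 6, T0.r 5)
[7] T1.load  rd  (counter 6, T1.r 6)
[8] T1.cas  hit  (counter 7, T1.r 6)
[9] T0.load  rd  (counter 7, T0.r 7)
[10] T1.load  rd  (counter 7, T1.r 7)
[11] T1.cas  hit  (counter 8, T1.r 7)
[12] T0.cas  miss  (counter 8, T0.r 7)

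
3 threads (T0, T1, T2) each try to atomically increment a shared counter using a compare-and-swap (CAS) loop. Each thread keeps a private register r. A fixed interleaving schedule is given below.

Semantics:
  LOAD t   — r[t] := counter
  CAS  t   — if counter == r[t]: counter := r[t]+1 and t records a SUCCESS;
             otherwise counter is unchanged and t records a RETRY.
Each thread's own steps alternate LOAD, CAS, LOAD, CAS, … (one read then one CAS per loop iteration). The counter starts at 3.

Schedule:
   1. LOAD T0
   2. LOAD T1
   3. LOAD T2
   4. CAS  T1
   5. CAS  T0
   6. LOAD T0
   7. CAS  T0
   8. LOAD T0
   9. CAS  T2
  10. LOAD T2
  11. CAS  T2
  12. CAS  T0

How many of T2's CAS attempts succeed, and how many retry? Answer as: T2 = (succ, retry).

1. LOAD T0 → mem=3 r[T0]=3 [LOAD]
2. LOAD T1 → mem=3 r[T1]=3 [LOAD]
3. LOAD T2 → mem=3 r[T2]=3 [LOAD]
4. CAS T1 → mem=4 r[T1]=3 [OK]
5. CAS T0 → mem=4 r[T0]=3 [RETRY]
6. LOAD T0 → mem=4 r[T0]=4 [LOAD]
7. CAS T0 → mem=5 r[T0]=4 [OK]
8. LOAD T0 → mem=5 r[T0]=5 [LOAD]
9. CAS T2 → mem=5 r[T2]=3 [RETRY]
10. LOAD T2 → mem=5 r[T2]=5 [LOAD]
11. CAS T2 → mem=6 r[T2]=5 [OK]
12. CAS T0 → mem=6 r[T0]=5 [RETRY]

T2 = (1, 1)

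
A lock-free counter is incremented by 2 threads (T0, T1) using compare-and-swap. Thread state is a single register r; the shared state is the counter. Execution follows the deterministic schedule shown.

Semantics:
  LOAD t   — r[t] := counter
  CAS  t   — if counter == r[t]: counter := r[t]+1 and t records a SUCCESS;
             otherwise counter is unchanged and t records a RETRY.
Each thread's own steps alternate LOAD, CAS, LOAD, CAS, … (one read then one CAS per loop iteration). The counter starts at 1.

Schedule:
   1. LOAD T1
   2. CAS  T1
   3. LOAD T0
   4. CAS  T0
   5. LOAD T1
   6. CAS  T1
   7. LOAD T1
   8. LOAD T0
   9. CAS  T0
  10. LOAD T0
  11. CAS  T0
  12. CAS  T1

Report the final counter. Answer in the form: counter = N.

step 1: T1 LOAD ⇒ load; ctr=1 reg=1
step 2: T1 CAS ⇒ ok; ctr=2 reg=1
step 3: T0 LOAD ⇒ load; ctr=2 reg=2
step 4: T0 CAS ⇒ ok; ctr=3 reg=2
step 5: T1 LOAD ⇒ load; ctr=3 reg=3
step 6: T1 CAS ⇒ ok; ctr=4 reg=3
step 7: T1 LOAD ⇒ load; ctr=4 reg=4
step 8: T0 LOAD ⇒ load; ctr=4 reg=4
step 9: T0 CAS ⇒ ok; ctr=5 reg=4
step 10: T0 LOAD ⇒ load; ctr=5 reg=5
step 11: T0 CAS ⇒ ok; ctr=6 reg=5
step 12: T1 CAS ⇒ retry; ctr=6 reg=4

counter = 6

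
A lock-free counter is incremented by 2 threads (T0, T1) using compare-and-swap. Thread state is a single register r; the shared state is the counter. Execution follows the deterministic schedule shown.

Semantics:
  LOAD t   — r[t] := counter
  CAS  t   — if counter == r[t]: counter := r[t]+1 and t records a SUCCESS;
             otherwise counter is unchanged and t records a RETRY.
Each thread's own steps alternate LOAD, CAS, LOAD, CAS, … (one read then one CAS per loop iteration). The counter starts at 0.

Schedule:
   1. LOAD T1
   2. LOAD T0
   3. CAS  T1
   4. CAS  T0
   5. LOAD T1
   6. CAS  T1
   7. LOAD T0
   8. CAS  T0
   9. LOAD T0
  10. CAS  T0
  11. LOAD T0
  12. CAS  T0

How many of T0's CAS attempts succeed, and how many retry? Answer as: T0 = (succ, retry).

T0 = (3, 1)

#1 T1 reads 0
#2 T0 reads 0
#3 T1 CAS(0→1) writes; counter now 1
#4 T0 CAS(0→1) fails; counter now 1
#5 T1 reads 1
#6 T1 CAS(1→2) writes; counter now 2
#7 T0 reads 2
#8 T0 CAS(2→3) writes; counter now 3
#9 T0 reads 3
#10 T0 CAS(3→4) writes; counter now 4
#11 T0 reads 4
#12 T0 CAS(4→5) writes; counter now 5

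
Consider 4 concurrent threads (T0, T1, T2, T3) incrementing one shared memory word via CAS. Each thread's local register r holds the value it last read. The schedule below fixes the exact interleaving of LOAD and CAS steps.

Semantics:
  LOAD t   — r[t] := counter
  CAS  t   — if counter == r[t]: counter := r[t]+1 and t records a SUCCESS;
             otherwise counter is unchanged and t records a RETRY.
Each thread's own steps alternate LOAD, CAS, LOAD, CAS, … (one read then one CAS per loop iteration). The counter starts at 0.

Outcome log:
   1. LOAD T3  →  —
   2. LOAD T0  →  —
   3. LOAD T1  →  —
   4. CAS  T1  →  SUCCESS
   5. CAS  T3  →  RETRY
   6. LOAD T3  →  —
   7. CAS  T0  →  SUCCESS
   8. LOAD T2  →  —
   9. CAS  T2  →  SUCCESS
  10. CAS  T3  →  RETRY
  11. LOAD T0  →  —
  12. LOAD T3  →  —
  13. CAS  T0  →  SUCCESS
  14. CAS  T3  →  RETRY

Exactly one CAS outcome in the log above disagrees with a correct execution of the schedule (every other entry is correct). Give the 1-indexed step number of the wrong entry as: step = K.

step = 7

Reference trace:
1. LOAD T3 → mem=0 r[T3]=0 [LOAD]
2. LOAD T0 → mem=0 r[T0]=0 [LOAD]
3. LOAD T1 → mem=0 r[T1]=0 [LOAD]
4. CAS T1 → mem=1 r[T1]=0 [OK]
5. CAS T3 → mem=1 r[T3]=0 [RETRY]
6. LOAD T3 → mem=1 r[T3]=1 [LOAD]
7. CAS T0 → mem=1 r[T0]=0 [RETRY]
8. LOAD T2 → mem=1 r[T2]=1 [LOAD]
9. CAS T2 → mem=2 r[T2]=1 [OK]
10. CAS T3 → mem=2 r[T3]=1 [RETRY]
11. LOAD T0 → mem=2 r[T0]=2 [LOAD]
12. LOAD T3 → mem=2 r[T3]=2 [LOAD]
13. CAS T0 → mem=3 r[T0]=2 [OK]
14. CAS T3 → mem=3 r[T3]=2 [RETRY]
Log disagrees first at step 7.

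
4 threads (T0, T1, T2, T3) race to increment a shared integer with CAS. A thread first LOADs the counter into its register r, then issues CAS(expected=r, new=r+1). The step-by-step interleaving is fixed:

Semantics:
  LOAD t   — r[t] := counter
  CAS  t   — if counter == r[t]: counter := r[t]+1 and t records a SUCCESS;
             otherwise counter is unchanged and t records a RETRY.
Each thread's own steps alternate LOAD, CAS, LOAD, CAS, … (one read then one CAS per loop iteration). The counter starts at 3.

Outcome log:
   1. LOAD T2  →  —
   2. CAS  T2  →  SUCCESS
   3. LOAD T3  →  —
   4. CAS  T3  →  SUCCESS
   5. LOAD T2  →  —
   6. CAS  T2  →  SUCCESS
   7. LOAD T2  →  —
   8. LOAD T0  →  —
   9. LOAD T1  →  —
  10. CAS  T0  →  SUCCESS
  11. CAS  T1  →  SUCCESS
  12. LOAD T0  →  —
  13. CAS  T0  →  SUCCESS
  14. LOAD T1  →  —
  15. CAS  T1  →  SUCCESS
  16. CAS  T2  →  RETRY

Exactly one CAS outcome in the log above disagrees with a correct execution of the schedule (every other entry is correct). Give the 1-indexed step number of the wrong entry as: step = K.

Correct run:
[1] T2.load  rd  (counter 3, T2.r 3)
[2] T2.cas  hit  (counter 4, T2.r 3)
[3] T3.load  rd  (counter 4, T3.r 4)
[4] T3.cas  hit  (counter 5, T3.r 4)
[5] T2.load  rd  (counter 5, T2.r 5)
[6] T2.cas  hit  (counter 6, T2.r 5)
[7] T2.load  rd  (counter 6, T2.r 6)
[8] T0.load  rd  (counter 6, T0.r 6)
[9] T1.load  rd  (counter 6, T1.r 6)
[10] T0.cas  hit  (counter 7, T0.r 6)
[11] T1.cas  miss  (counter 7, T1.r 6)
[12] T0.load  rd  (counter 7, T0.r 7)
[13] T0.cas  hit  (counter 8, T0.r 7)
[14] T1.load  rd  (counter 8, T1.r 8)
[15] T1.cas  hit  (counter 9, T1.r 8)
[16] T2.cas  miss  (counter 9, T2.r 6)
Log disagrees first at step 11.

step = 11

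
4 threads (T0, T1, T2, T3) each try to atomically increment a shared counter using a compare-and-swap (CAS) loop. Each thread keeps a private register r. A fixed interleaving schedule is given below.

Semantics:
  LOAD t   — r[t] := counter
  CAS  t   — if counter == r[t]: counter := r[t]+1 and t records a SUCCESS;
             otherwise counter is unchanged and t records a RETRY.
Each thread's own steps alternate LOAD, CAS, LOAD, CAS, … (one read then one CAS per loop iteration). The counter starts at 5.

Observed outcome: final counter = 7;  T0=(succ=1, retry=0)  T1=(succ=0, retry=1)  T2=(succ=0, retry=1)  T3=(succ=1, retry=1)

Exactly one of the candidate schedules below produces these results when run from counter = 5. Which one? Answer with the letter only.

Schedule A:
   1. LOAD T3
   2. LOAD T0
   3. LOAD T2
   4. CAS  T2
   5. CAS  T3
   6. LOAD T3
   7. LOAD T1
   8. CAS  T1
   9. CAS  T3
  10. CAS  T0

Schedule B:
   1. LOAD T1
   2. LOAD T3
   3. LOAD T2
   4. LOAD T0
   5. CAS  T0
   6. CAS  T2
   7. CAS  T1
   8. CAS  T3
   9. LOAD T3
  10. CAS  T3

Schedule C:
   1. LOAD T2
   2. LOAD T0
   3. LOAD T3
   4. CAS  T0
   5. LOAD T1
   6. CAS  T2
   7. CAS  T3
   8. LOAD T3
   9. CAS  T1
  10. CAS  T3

B

Tracing schedule B:
[1] T1.load  rd  (counter 5, T1.r 5)
[2] T3.load  rd  (counter 5, T3.r 5)
[3] T2.load  rd  (counter 5, T2.r 5)
[4] T0.load  rd  (counter 5, T0.r 5)
[5] T0.cas  hit  (counter 6, T0.r 5)
[6] T2.cas  miss  (counter 6, T2.r 5)
[7] T1.cas  miss  (counter 6, T1.r 5)
[8] T3.cas  miss  (counter 6, T3.r 5)
[9] T3.load  rd  (counter 6, T3.r 6)
[10] T3.cas  hit  (counter 7, T3.r 6)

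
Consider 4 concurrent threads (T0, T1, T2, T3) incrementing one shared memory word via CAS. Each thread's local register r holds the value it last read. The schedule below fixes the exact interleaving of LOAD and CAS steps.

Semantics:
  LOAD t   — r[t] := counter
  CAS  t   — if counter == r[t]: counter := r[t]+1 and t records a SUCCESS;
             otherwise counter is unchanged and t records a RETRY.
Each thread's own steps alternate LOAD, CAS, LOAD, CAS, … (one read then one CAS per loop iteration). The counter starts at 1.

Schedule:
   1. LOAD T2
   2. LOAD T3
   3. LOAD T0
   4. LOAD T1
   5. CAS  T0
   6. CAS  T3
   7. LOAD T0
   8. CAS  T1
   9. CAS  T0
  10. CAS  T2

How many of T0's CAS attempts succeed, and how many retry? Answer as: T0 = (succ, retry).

T0 = (2, 0)

#1 T2 reads 1
#2 T3 reads 1
#3 T0 reads 1
#4 T1 reads 1
#5 T0 CAS(1→2) writes; counter now 2
#6 T3 CAS(1→2) fails; counter now 2
#7 T0 reads 2
#8 T1 CAS(1→2) fails; counter now 2
#9 T0 CAS(2→3) writes; counter now 3
#10 T2 CAS(1→2) fails; counter now 3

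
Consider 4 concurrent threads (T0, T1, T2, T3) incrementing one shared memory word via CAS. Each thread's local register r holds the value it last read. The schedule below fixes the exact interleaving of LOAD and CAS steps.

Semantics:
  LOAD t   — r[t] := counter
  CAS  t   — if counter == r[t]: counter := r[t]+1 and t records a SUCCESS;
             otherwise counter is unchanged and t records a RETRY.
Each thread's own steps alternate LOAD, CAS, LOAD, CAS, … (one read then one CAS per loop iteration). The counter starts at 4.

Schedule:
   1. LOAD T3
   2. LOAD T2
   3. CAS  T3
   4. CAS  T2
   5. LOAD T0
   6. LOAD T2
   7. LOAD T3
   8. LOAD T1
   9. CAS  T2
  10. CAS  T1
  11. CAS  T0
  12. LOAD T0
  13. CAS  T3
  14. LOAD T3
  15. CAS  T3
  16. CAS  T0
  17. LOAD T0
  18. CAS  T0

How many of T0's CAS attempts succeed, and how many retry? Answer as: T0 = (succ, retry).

T3 LOAD — after: cnt=4, r=4 — load
T2 LOAD — after: cnt=4, r=4 — load
T3 CAS — after: cnt=5, r=4 — ok
T2 CAS — after: cnt=5, r=4 — retry
T0 LOAD — after: cnt=5, r=5 — load
T2 LOAD — after: cnt=5, r=5 — load
T3 LOAD — after: cnt=5, r=5 — load
T1 LOAD — after: cnt=5, r=5 — load
T2 CAS — after: cnt=6, r=5 — ok
T1 CAS — after: cnt=6, r=5 — retry
T0 CAS — after: cnt=6, r=5 — retry
T0 LOAD — after: cnt=6, r=6 — load
T3 CAS — after: cnt=6, r=5 — retry
T3 LOAD — after: cnt=6, r=6 — load
T3 CAS — after: cnt=7, r=6 — ok
T0 CAS — after: cnt=7, r=6 — retry
T0 LOAD — after: cnt=7, r=7 — load
T0 CAS — after: cnt=8, r=7 — ok

T0 = (1, 2)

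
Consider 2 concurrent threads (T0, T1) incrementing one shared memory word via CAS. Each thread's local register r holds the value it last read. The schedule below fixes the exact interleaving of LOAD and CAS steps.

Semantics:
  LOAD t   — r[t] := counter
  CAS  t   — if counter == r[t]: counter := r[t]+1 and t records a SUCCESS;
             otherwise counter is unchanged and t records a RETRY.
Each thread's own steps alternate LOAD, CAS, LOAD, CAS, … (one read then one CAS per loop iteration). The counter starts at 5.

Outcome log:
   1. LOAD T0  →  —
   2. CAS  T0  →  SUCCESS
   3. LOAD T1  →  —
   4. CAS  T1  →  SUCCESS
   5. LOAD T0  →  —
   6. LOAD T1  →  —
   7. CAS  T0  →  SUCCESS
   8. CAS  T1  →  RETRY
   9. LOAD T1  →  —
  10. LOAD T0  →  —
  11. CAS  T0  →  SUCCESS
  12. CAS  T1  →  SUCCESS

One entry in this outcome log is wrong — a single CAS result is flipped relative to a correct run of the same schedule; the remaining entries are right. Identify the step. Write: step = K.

step = 12

Correct run:
T0 LOAD — after: cnt=5, r=5 — load
T0 CAS — after: cnt=6, r=5 — ok
T1 LOAD — after: cnt=6, r=6 — load
T1 CAS — after: cnt=7, r=6 — ok
T0 LOAD — after: cnt=7, r=7 — load
T1 LOAD — after: cnt=7, r=7 — load
T0 CAS — after: cnt=8, r=7 — ok
T1 CAS — after: cnt=8, r=7 — retry
T1 LOAD — after: cnt=8, r=8 — load
T0 LOAD — after: cnt=8, r=8 — load
T0 CAS — after: cnt=9, r=8 — ok
T1 CAS — after: cnt=9, r=8 — retry
Log disagrees first at step 12.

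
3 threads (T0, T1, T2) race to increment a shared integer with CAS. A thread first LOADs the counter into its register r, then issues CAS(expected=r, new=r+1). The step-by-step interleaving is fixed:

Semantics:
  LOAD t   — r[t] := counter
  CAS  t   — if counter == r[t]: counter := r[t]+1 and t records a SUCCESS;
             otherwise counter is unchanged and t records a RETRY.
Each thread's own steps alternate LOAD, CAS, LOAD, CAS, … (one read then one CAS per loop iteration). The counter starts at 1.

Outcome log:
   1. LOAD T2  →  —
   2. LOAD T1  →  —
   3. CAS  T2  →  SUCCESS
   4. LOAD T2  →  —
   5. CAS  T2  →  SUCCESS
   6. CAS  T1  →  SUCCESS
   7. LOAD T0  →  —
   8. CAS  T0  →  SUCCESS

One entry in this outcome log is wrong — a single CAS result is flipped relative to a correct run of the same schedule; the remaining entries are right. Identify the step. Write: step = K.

Reference trace:
T2 LOAD — after: cnt=1, r=1 — load
T1 LOAD — after: cnt=1, r=1 — load
T2 CAS — after: cnt=2, r=1 — ok
T2 LOAD — after: cnt=2, r=2 — load
T2 CAS — after: cnt=3, r=2 — ok
T1 CAS — after: cnt=3, r=1 — retry
T0 LOAD — after: cnt=3, r=3 — load
T0 CAS — after: cnt=4, r=3 — ok
Mismatch at 6.

step = 6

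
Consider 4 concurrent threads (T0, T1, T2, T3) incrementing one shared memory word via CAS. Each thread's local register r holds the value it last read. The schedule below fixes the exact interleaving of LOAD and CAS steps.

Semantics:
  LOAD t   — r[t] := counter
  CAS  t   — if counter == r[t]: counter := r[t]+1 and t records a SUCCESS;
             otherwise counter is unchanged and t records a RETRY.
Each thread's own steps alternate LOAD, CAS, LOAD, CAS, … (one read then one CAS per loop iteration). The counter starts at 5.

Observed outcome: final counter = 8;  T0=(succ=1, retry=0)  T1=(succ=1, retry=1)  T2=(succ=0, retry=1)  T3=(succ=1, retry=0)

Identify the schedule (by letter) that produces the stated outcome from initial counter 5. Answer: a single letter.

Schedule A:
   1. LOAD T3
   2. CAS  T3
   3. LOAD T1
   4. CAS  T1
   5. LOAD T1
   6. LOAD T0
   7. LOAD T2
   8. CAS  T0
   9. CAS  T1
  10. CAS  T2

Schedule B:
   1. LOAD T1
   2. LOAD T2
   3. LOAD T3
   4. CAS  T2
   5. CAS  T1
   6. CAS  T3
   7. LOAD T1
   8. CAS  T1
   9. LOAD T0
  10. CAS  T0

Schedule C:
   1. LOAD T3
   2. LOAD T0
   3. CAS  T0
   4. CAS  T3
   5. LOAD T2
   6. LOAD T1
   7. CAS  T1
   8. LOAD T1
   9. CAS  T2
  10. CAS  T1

Run A:
[1] T3.load  rd  (counter 5, T3.r 5)
[2] T3.cas  hit  (counter 6, T3.r 5)
[3] T1.load  rd  (counter 6, T1.r 6)
[4] T1.cas  hit  (counter 7, T1.r 6)
[5] T1.load  rd  (counter 7, T1.r 7)
[6] T0.load  rd  (counter 7, T0.r 7)
[7] T2.load  rd  (counter 7, T2.r 7)
[8] T0.cas  hit  (counter 8, T0.r 7)
[9] T1.cas  miss  (counter 8, T1.r 7)
[10] T2.cas  miss  (counter 8, T2.r 7)

A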